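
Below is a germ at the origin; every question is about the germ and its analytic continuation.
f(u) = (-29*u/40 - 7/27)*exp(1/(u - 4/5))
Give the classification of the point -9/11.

There is no denominator, hence no pole anywhere.
The essential point of exp(1/(u - (4/5))) is 4/5, not -9/11.
So the germ continues analytically to -9/11.

The point is a regular point.


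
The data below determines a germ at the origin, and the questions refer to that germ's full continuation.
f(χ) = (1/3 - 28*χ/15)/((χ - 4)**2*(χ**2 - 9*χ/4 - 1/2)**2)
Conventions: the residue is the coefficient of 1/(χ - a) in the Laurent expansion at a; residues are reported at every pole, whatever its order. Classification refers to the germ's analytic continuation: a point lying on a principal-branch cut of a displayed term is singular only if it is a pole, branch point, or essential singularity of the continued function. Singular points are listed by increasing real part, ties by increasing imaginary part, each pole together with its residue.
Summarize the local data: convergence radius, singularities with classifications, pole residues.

Denominator factor (χ**2 - 9*χ/4 - 1/2)^2: discriminant 113/16, real irrational roots 9/8 + (1/8)*sqrt(113) and 9/8 - (1/8)*sqrt(113); poles of order 2, moduli 9/8 + (1/8)*sqrt(113) and -9/8 + (1/8)*sqrt(113).
Denominator factor (χ - 4)^2: pole of order 2 at 4, modulus 4.
The radius of convergence is the smallest modulus among the singular points: -9/8 + (1/8)*sqrt(113).
The factor χ**2 - 9*χ/4 - 1/2 splits as (χ - a)(χ - a') with a = 9/8 - (1/8)*sqrt(113), a' = 9/8 + (1/8)*sqrt(113). At the order-2 pole a set g(χ) = (χ - a)^2*f(χ) = [(1/3 - 28*χ/15)/(χ - 4)**2] / (χ - a')^2.
Order-2 pole: residue = g'(a); g'(9/8 - (1/8)*sqrt(113)) = -1398/10985 + (1574618/140267465)*sqrt(113), so the residue is -1398/10985 + (1574618/140267465)*sqrt(113).
The factor χ**2 - 9*χ/4 - 1/2 splits as (χ - a)(χ - a') with a = 9/8 + (1/8)*sqrt(113), a' = 9/8 - (1/8)*sqrt(113). At the order-2 pole a set g(χ) = (χ - a)^2*f(χ) = [(1/3 - 28*χ/15)/(χ - 4)**2] / (χ - a')^2.
Order-2 pole: residue = g'(a); g'(9/8 + (1/8)*sqrt(113)) = -1398/10985 - (1574618/140267465)*sqrt(113), so the residue is -1398/10985 - (1574618/140267465)*sqrt(113).
At the order-2 pole 4 set g(χ) = (χ - (4))^2*f(χ) = (1/3 - 28*χ/15)/(χ**2 - 9*χ/4 - 1/2)**2.
Order-2 pole: residue = g'(a); g'(4) = 2796/10985, so the residue is 2796/10985.
List the singular points by increasing real part (a conjugate pair: the negative imaginary part first).

Radius of convergence at 0: -9/8 + (1/8)*sqrt(113).
At 9/8 - (1/8)*sqrt(113): a pole of order 2; residue -1398/10985 + (1574618/140267465)*sqrt(113).
At 9/8 + (1/8)*sqrt(113): a pole of order 2; residue -1398/10985 - (1574618/140267465)*sqrt(113).
At 4: a pole of order 2; residue 2796/10985.


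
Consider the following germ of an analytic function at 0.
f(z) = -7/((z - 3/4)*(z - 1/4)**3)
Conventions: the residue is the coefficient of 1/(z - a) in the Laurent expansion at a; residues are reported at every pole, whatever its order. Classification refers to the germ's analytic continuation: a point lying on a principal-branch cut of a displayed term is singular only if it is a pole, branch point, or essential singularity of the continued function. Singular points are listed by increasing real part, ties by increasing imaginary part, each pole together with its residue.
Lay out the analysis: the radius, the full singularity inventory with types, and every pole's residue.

Denominator factor (z - 1/4)^3: pole of order 3 at 1/4, modulus 1/4.
Denominator factor (z - 3/4): pole of order 1 at 3/4, modulus 3/4.
The radius of convergence is the smallest modulus among the singular points: 1/4.
At the order-3 pole 1/4 set g(z) = (z - (1/4))^3*f(z) = -7/(z - 3/4).
Order-3 pole: residue = g''(a)/2; g''(1/4) = 112, so the residue is 56.
At the order-1 pole 3/4 set g(z) = (z - (3/4))*f(z) = -7/(z - 1/4)**3.
Simple pole: residue = g(a) at a = 3/4, which is -56.
List the singular points by increasing real part (a conjugate pair: the negative imaginary part first).

Radius of convergence at 0: 1/4.
At 1/4: a pole of order 3; residue 56.
At 3/4: a pole of order 1; residue -56.


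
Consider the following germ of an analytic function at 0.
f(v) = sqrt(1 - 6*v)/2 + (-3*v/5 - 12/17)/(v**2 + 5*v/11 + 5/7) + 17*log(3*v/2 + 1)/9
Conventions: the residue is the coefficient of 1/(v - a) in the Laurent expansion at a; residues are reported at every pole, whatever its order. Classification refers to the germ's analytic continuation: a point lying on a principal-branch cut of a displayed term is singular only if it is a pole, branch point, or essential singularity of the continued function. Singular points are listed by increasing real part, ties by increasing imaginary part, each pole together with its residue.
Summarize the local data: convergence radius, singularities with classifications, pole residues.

Radius of convergence at 0: 1/6.
At -2/3: a logarithmic branch point.
At (-5/22) - ((1/154)*sqrt(15715))*i: a pole of order 1; residue (-3/10) - ((213/76330)*sqrt(15715))*i.
At (-5/22) + ((1/154)*sqrt(15715))*i: a pole of order 1; residue (-3/10) + ((213/76330)*sqrt(15715))*i.
At 1/6: an algebraic (square-root) branch point.

Denominator factor (v**2 + 5*v/11 + 5/7): discriminant -2245/847, complex-conjugate roots (-5/22) + ((1/154)*sqrt(15715))*i and (-5/22) - ((1/154)*sqrt(15715))*i; poles of order 1, moduli (1/7)*sqrt(35) and (1/7)*sqrt(35).
Branch term (17/9)*log(1 - v/(-2/3)): its argument vanishes at v = -2/3, a logarithmic branch point, modulus 2/3.
Branch term (1/2)*sqrt(1 - v/(1/6)): its argument vanishes at v = 1/6, a square-root branch point, modulus 1/6.
The radius of convergence is the smallest modulus among the singular points: 1/6.
The branch terms are analytic at (-5/22) - ((1/154)*sqrt(15715))*i and contribute nothing to the residue; only the rational part matters.
The factor v**2 + 5*v/11 + 5/7 splits as (v - a)(v - a') with a = (-5/22) - ((1/154)*sqrt(15715))*i, a' = (-5/22) + ((1/154)*sqrt(15715))*i. At the order-1 pole a set g(v) = (v - a)*(rational part) = [-3*v/5 - 12/17] / (v - a').
Simple pole: residue = g(a) at a = (-5/22) - ((1/154)*sqrt(15715))*i, which is (-3/10) - ((213/76330)*sqrt(15715))*i.
The branch terms are analytic at (-5/22) + ((1/154)*sqrt(15715))*i and contribute nothing to the residue; only the rational part matters.
The factor v**2 + 5*v/11 + 5/7 splits as (v - a)(v - a') with a = (-5/22) + ((1/154)*sqrt(15715))*i, a' = (-5/22) - ((1/154)*sqrt(15715))*i. At the order-1 pole a set g(v) = (v - a)*(rational part) = [-3*v/5 - 12/17] / (v - a').
Simple pole: residue = g(a) at a = (-5/22) + ((1/154)*sqrt(15715))*i, which is (-3/10) + ((213/76330)*sqrt(15715))*i.
List the singular points by increasing real part (a conjugate pair: the negative imaginary part first).


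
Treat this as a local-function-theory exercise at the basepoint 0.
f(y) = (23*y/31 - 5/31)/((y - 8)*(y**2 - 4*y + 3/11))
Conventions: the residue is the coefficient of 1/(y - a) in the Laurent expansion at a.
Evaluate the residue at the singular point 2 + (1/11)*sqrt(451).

The factor y**2 - 4*y + 3/11 splits as (y - a)(y - a') with a = 2 + (1/11)*sqrt(451), a' = 2 - (1/11)*sqrt(451). At the order-1 pole a set g(y) = (y - a)*f(y) = [(23*y/31 - 5/31)/(y - 8)] / (y - a').
Simple pole: residue = g(a) at a = 2 + (1/11)*sqrt(451), which is -1969/22010 - (89/22010)*sqrt(451).

The residue is -1969/22010 - (89/22010)*sqrt(451).


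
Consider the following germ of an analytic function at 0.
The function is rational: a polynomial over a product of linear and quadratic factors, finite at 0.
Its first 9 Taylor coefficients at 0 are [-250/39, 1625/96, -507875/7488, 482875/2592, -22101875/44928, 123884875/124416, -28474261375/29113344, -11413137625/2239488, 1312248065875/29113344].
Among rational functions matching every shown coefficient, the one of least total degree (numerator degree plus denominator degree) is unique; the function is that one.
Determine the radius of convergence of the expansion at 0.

No rational of total degree below 7 reproduces all 9 coefficients; solving the [1/6] Pade equations on them gives f(τ) = (19*τ/12 + 16/39)/((τ - 6/5)**3*(τ + 1/3)**3), whose expansion matches every shown term.
Denominator factor (τ - 6/5)^3: pole of order 3 at 6/5, modulus 6/5.
Denominator factor (τ + 1/3)^3: pole of order 3 at -1/3, modulus 1/3.
The radius of convergence is the smallest modulus among the singular points: 1/3.

The radius of convergence is 1/3.


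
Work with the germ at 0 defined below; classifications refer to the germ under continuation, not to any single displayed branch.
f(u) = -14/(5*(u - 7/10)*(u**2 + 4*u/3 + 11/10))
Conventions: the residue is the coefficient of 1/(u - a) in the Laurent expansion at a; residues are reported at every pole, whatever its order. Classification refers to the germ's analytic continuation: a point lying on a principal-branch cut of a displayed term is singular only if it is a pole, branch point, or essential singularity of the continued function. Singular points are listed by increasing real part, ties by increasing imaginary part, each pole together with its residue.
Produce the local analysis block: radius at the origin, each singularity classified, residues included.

Denominator factor (u - 7/10): pole of order 1 at 7/10, modulus 7/10.
Denominator factor (u**2 + 4*u/3 + 11/10): discriminant -118/45, complex-conjugate roots (-2/3) + ((1/30)*sqrt(590))*i and (-2/3) - ((1/30)*sqrt(590))*i; poles of order 1, moduli (1/10)*sqrt(110) and (1/10)*sqrt(110).
The radius of convergence is the smallest modulus among the singular points: 7/10.
The factor u**2 + 4*u/3 + 11/10 splits as (u - a)(u - a') with a = (-2/3) - ((1/30)*sqrt(590))*i, a' = (-2/3) + ((1/30)*sqrt(590))*i. At the order-1 pole a set g(u) = (u - a)*f(u) = [-14/(5*(u - 7/10))] / (u - a').
Simple pole: residue = g(a) at a = (-2/3) - ((1/30)*sqrt(590))*i, which is (420/757) + ((1722/44663)*sqrt(590))*i.
The factor u**2 + 4*u/3 + 11/10 splits as (u - a)(u - a') with a = (-2/3) + ((1/30)*sqrt(590))*i, a' = (-2/3) - ((1/30)*sqrt(590))*i. At the order-1 pole a set g(u) = (u - a)*f(u) = [-14/(5*(u - 7/10))] / (u - a').
Simple pole: residue = g(a) at a = (-2/3) + ((1/30)*sqrt(590))*i, which is (420/757) - ((1722/44663)*sqrt(590))*i.
At the order-1 pole 7/10 set g(u) = (u - (7/10))*f(u) = -14/(5*(u**2 + 4*u/3 + 11/10)).
Simple pole: residue = g(a) at a = 7/10, which is -840/757.
List the singular points by increasing real part (a conjugate pair: the negative imaginary part first).

Radius of convergence at 0: 7/10.
At (-2/3) - ((1/30)*sqrt(590))*i: a pole of order 1; residue (420/757) + ((1722/44663)*sqrt(590))*i.
At (-2/3) + ((1/30)*sqrt(590))*i: a pole of order 1; residue (420/757) - ((1722/44663)*sqrt(590))*i.
At 7/10: a pole of order 1; residue -840/757.


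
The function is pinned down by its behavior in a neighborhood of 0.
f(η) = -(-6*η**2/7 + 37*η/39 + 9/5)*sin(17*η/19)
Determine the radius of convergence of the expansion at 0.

The radius of convergence is infinite.

The factor -sin(17*η/19) is entire and contributes no finite singular point.
The polynomial part has no poles.
No finite singular points: the Taylor series at 0 converges everywhere.


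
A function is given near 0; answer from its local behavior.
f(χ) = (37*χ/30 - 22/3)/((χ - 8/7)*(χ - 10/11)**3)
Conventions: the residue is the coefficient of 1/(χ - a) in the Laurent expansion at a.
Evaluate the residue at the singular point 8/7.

The residue is -20283109/43740.

At the order-1 pole 8/7 set g(χ) = (χ - (8/7))*f(χ) = (37*χ/30 - 22/3)/(χ - 10/11)**3.
Simple pole: residue = g(a) at a = 8/7, which is -20283109/43740.


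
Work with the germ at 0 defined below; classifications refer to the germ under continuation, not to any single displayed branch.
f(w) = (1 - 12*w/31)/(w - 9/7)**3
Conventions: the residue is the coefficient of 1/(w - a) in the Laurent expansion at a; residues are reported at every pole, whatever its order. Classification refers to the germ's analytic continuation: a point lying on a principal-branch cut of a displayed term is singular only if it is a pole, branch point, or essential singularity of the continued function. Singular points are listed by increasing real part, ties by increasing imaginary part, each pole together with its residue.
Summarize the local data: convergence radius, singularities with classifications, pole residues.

Denominator factor (w - 9/7)^3: pole of order 3 at 9/7, modulus 9/7.
The radius of convergence is the smallest modulus among the singular points: 9/7.
At the order-3 pole 9/7 set g(w) = (w - (9/7))^3*f(w) = 1 - 12*w/31.
Order-3 pole: residue = g''(a)/2; g''(9/7) = 0, so the residue is 0.

Radius of convergence at 0: 9/7.
At 9/7: a pole of order 3; residue 0.


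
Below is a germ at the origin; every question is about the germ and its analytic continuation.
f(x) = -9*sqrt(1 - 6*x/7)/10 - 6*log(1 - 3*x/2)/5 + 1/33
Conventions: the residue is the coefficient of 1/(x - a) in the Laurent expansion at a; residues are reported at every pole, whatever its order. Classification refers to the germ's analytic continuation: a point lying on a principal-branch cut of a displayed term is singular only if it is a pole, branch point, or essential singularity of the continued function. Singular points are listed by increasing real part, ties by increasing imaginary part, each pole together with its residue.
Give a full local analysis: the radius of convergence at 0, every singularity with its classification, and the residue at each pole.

Branch term (-9/10)*sqrt(1 - x/(7/6)): its argument vanishes at x = 7/6, a square-root branch point, modulus 7/6.
Branch term (-6/5)*log(1 - x/(2/3)): its argument vanishes at x = 2/3, a logarithmic branch point, modulus 2/3.
The radius of convergence is the smallest modulus among the singular points: 2/3.
List the singular points by increasing real part (a conjugate pair: the negative imaginary part first).

Radius of convergence at 0: 2/3.
At 2/3: a logarithmic branch point.
At 7/6: an algebraic (square-root) branch point.


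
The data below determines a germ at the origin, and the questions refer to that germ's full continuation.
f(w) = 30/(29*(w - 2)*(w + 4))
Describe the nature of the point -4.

The point is a pole of order 1.

The denominator factor w + 4 vanishes at -4 and appears to the power 1; the numerator there equals 30/29, nonzero, and no other factor vanishes.
Hence a pole whose order is the multiplicity, 1.


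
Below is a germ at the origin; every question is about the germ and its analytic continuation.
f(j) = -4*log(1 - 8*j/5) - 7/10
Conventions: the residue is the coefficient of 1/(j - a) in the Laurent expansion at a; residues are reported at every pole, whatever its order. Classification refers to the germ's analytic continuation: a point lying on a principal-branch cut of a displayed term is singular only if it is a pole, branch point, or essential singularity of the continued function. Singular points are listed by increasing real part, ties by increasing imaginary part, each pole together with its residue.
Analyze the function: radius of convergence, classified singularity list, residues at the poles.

Branch term (-4)*log(1 - j/(5/8)): its argument vanishes at j = 5/8, a logarithmic branch point, modulus 5/8.
The radius of convergence is the smallest modulus among the singular points: 5/8.

Radius of convergence at 0: 5/8.
At 5/8: a logarithmic branch point.


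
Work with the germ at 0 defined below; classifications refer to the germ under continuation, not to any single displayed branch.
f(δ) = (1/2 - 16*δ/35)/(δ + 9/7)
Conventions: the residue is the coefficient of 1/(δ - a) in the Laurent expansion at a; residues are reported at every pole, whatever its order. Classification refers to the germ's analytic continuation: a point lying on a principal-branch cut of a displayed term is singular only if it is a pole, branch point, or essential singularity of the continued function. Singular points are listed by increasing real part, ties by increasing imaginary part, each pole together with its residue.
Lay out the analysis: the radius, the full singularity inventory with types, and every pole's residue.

Radius of convergence at 0: 9/7.
At -9/7: a pole of order 1; residue 533/490.

Denominator factor (δ + 9/7): pole of order 1 at -9/7, modulus 9/7.
The radius of convergence is the smallest modulus among the singular points: 9/7.
At the order-1 pole -9/7 set g(δ) = (δ - (-9/7))*f(δ) = 1/2 - 16*δ/35.
Simple pole: residue = g(a) at a = -9/7, which is 533/490.


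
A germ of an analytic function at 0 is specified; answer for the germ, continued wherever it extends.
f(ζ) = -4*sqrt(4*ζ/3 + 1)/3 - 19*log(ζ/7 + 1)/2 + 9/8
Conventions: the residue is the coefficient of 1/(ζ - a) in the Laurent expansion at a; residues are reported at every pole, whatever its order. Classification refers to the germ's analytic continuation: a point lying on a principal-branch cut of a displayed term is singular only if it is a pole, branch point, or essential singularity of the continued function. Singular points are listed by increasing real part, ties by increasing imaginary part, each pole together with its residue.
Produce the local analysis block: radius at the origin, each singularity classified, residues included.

Branch term (-4/3)*sqrt(1 - ζ/(-3/4)): its argument vanishes at ζ = -3/4, a square-root branch point, modulus 3/4.
Branch term (-19/2)*log(1 - ζ/(-7)): its argument vanishes at ζ = -7, a logarithmic branch point, modulus 7.
The radius of convergence is the smallest modulus among the singular points: 3/4.
List the singular points by increasing real part (a conjugate pair: the negative imaginary part first).

Radius of convergence at 0: 3/4.
At -7: a logarithmic branch point.
At -3/4: an algebraic (square-root) branch point.


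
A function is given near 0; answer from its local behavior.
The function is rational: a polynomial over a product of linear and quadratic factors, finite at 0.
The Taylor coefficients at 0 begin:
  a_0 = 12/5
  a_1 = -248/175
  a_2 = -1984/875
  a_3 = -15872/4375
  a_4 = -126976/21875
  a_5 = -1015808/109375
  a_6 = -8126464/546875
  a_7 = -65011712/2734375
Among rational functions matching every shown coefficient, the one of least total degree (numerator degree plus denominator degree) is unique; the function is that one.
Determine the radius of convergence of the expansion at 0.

No rational of total degree below 2 reproduces all 8 coefficients; solving the [1/1] Pade equations on them gives f(y) = (23*y/7 - 3/2)/(y - 5/8), whose expansion matches every shown term.
Denominator factor (y - 5/8): pole of order 1 at 5/8, modulus 5/8.
The radius of convergence is the smallest modulus among the singular points: 5/8.

The radius of convergence is 5/8.


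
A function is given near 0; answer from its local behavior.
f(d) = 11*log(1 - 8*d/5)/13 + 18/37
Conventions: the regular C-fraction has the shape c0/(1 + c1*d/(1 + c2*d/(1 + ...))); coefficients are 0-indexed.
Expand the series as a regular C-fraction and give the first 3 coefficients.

The regular C-fraction coefficients are [18/37, 1628/585, -2096/585].

Taylor coefficients (expand at 0): a_0 = 18/37, a_1 = -88/65, a_2 = -352/325.
c0 = a_0 = 18/37. Peel one level at a time: if S = 1 + c*d/S' with S'(0) = 1, then c is the d-coefficient of S and S' = c*d/(S - 1).
S_1 = c0/f = 1 + (1628/585)*d + (3412288/342225)*d^2 + ...; c1 = 1628/585.
S_2 = c1*d/(S_1 - 1) = 1 + (-2096/585)*d + ...; c2 = -2096/585.


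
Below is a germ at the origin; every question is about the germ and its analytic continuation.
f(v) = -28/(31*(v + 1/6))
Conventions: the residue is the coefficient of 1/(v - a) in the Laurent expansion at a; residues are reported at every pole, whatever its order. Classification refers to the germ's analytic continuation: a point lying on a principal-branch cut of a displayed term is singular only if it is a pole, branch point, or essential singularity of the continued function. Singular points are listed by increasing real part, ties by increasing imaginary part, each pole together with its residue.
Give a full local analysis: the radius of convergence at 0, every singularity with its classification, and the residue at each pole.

Radius of convergence at 0: 1/6.
At -1/6: a pole of order 1; residue -28/31.

Denominator factor (v + 1/6): pole of order 1 at -1/6, modulus 1/6.
The radius of convergence is the smallest modulus among the singular points: 1/6.
At the order-1 pole -1/6 set g(v) = (v - (-1/6))*f(v) = -28/31.
Simple pole: residue = g(a) at a = -1/6, which is -28/31.


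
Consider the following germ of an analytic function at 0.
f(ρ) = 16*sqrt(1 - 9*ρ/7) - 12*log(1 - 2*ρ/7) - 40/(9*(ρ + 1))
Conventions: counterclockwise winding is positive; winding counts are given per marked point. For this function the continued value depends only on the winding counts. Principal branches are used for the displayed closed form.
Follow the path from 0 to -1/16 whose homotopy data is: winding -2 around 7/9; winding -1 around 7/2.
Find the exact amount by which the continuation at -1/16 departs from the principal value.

The rational part is single-valued and drops out of the difference; each branch term changes only by its own monodromy.
(16)*sqrt(1 - ρ/(7/9)): winding -2 is even, the square root returns to the same sheet, contribution 0.
(-12)*log(1 - ρ/(7/2)): each positive loop around 7/2 adds 2*pi*i to the log, so winding -1 contributes (-12)*(-1)*2*pi*i = (24)*pi*i.
Summing the contributions at ρ = -1/16 gives (24)*pi*i.

Continued minus principal equals (24)*pi*i.


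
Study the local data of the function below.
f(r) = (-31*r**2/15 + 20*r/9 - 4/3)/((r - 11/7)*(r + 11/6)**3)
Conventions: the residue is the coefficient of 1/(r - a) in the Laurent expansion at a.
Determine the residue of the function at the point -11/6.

At the order-3 pole -11/6 set g(r) = (r - (-11/6))^3*f(r) = (-31*r**2/15 + 20*r/9 - 4/3)/(r - 11/7).
Order-3 pole: residue = g''(a)/2; g''(-11/6) = 2181648/14621035, so the residue is 1090824/14621035.

The residue is 1090824/14621035.


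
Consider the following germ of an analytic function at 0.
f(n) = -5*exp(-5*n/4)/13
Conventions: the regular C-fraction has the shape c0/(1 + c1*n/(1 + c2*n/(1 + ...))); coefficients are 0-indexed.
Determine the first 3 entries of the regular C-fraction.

The regular C-fraction coefficients are [-5/13, 5/4, -5/8].

Taylor coefficients (expand at 0): a_0 = -5/13, a_1 = 25/52, a_2 = -125/416.
c0 = a_0 = -5/13. Peel one level at a time: if S = 1 + c*n/S' with S'(0) = 1, then c is the n-coefficient of S and S' = c*n/(S - 1).
S_1 = c0/f = 1 + (5/4)*n + (25/32)*n^2 + ...; c1 = 5/4.
S_2 = c1*n/(S_1 - 1) = 1 + (-5/8)*n + ...; c2 = -5/8.


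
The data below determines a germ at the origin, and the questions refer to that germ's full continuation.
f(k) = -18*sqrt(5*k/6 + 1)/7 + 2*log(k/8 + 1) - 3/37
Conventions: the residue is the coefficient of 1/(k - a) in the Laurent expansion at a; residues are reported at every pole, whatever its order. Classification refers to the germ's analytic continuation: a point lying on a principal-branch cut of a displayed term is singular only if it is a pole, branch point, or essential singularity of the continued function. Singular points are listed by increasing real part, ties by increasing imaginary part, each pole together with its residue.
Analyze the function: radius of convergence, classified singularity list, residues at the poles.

Radius of convergence at 0: 6/5.
At -8: a logarithmic branch point.
At -6/5: an algebraic (square-root) branch point.

Branch term (2)*log(1 - k/(-8)): its argument vanishes at k = -8, a logarithmic branch point, modulus 8.
Branch term (-18/7)*sqrt(1 - k/(-6/5)): its argument vanishes at k = -6/5, a square-root branch point, modulus 6/5.
The radius of convergence is the smallest modulus among the singular points: 6/5.
List the singular points by increasing real part (a conjugate pair: the negative imaginary part first).


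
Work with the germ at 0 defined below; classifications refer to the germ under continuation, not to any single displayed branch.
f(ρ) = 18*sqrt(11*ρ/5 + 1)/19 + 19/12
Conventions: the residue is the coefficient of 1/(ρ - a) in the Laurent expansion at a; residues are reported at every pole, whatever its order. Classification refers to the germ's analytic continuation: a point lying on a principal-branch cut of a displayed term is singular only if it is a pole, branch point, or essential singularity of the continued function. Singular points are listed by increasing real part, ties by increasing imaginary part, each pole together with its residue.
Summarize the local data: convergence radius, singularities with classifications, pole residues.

Radius of convergence at 0: 5/11.
At -5/11: an algebraic (square-root) branch point.

Branch term (18/19)*sqrt(1 - ρ/(-5/11)): its argument vanishes at ρ = -5/11, a square-root branch point, modulus 5/11.
The radius of convergence is the smallest modulus among the singular points: 5/11.


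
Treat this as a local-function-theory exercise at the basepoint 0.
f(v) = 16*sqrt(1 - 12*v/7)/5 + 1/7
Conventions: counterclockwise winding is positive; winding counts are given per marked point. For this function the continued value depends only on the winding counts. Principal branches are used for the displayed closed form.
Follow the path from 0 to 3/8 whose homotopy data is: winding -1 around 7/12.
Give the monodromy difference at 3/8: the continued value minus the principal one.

The rational part is single-valued and drops out of the difference; each branch term changes only by its own monodromy.
(16/5)*sqrt(1 - v/(7/12)): winding -1 is odd, the square root flips sign, contributing -2*(16/5)*sqrt(1 - (3/8)/(7/12)) = -2*(16/5)*sqrt(5/14) = -(16/35)*sqrt(70).
Summing the contributions at v = 3/8 gives -(16/35)*sqrt(70).

Continued minus principal equals -(16/35)*sqrt(70).


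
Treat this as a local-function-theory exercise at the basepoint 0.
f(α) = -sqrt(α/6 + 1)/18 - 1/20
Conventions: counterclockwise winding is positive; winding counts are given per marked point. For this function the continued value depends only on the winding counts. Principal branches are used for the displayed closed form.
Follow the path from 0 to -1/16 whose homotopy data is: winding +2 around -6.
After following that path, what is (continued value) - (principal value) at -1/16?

The rational part is single-valued and drops out of the difference; each branch term changes only by its own monodromy.
(-1/18)*sqrt(1 - α/(-6)): winding +2 is even, the square root returns to the same sheet, contribution 0.
Summing the contributions at α = -1/16 gives 0.

Continued minus principal equals 0.


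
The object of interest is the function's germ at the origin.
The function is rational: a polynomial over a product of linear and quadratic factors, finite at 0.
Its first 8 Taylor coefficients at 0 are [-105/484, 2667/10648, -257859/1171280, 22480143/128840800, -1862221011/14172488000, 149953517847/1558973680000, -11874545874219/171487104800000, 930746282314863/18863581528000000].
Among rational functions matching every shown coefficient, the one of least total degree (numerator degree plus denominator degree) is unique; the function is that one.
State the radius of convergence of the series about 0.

No rational of total degree below 2 reproduces all 8 coefficients; solving the [0/2] Pade equations on them gives f(y) = -15/(22*(y + 10/7)*(y + 11/5)), whose expansion matches every shown term.
Denominator factor (y + 10/7): pole of order 1 at -10/7, modulus 10/7.
Denominator factor (y + 11/5): pole of order 1 at -11/5, modulus 11/5.
The radius of convergence is the smallest modulus among the singular points: 10/7.

The radius of convergence is 10/7.


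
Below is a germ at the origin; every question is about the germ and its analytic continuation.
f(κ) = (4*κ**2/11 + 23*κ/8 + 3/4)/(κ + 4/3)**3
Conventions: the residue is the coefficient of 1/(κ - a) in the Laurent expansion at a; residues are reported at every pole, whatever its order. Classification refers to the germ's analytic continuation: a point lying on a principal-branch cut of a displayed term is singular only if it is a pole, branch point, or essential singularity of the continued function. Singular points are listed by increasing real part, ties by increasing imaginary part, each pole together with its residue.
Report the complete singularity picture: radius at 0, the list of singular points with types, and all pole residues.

Denominator factor (κ + 4/3)^3: pole of order 3 at -4/3, modulus 4/3.
The radius of convergence is the smallest modulus among the singular points: 4/3.
At the order-3 pole -4/3 set g(κ) = (κ - (-4/3))^3*f(κ) = 4*κ**2/11 + 23*κ/8 + 3/4.
Order-3 pole: residue = g''(a)/2; g''(-4/3) = 8/11, so the residue is 4/11.

Radius of convergence at 0: 4/3.
At -4/3: a pole of order 3; residue 4/11.


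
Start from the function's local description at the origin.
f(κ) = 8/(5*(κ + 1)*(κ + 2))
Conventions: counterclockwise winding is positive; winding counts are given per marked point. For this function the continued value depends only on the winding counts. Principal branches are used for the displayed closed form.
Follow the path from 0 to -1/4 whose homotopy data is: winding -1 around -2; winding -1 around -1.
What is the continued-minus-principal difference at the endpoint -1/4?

Continued minus principal equals 0.

The function is rational, hence single-valued: continuing it around any pole returns the same value, so the difference is 0.


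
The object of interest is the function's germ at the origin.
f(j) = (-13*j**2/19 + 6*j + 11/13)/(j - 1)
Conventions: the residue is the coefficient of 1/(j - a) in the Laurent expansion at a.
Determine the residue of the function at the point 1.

The residue is 1522/247.

At the order-1 pole 1 set g(j) = (j - (1))*f(j) = -13*j**2/19 + 6*j + 11/13.
Simple pole: residue = g(a) at a = 1, which is 1522/247.


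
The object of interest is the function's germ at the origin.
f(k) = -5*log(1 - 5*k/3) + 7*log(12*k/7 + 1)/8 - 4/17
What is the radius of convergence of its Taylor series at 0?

Branch term (-5)*log(1 - k/(3/5)): its argument vanishes at k = 3/5, a logarithmic branch point, modulus 3/5.
Branch term (7/8)*log(1 - k/(-7/12)): its argument vanishes at k = -7/12, a logarithmic branch point, modulus 7/12.
The radius of convergence is the smallest modulus among the singular points: 7/12.

The radius of convergence is 7/12.


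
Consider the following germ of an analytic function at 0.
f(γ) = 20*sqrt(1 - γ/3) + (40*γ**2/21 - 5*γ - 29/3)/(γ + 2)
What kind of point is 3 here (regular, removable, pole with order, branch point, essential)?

The point is an algebraic (square-root) branch point.

The term (20)*sqrt(1 - γ/(3)) has argument 1 - 3/(3) = 0 at 3: a square-root (algebraic, two-sheeted) branch point; the remaining terms are analytic or single-valued there.


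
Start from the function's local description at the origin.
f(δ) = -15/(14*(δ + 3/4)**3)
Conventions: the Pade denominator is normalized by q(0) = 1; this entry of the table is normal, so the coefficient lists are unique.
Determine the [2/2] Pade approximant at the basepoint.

Taylor coefficients needed (expand at 0): a_0 = -160/63, a_1 = 640/63, a_2 = -5120/189, a_3 = 102400/1701, a_4 = -204800/1701.
Write the denominator as Q(δ) = 1 + q1*δ + q2*δ^2. Requiring Q*f - P = O(δ^5) with deg P <= 2 kills the coefficients of δ^3..δ^4 in Q*f:
  δ^3: a_3 + q1*a_2 + q2*a_1 = 0, i.e. 102400/1701 + (-5120/189)*q1 + (640/63)*q2 = 0.
  δ^4: a_4 + q1*a_3 + q2*a_2 = 0, i.e. -204800/1701 + (102400/1701)*q1 + (-5120/189)*q2 = 0.
Solving this linear system: q1 = 10/3, q2 = 80/27.
The numerator is Q*f truncated at degree 2: P0 = a_0 = -160/63; P1 = a_1 + q1*a_0 = 320/189; P2 = a_2 + q1*a_1 + q2*a_0 = -1280/1701.

The Pade approximant has numerator coefficients [-160/63, 320/189, -1280/1701]; denominator coefficients [1, 10/3, 80/27].


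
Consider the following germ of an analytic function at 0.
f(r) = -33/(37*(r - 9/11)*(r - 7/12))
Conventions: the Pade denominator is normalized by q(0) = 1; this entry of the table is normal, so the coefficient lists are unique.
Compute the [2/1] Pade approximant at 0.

Taylor coefficients needed (expand at 0): a_0 = -484/259, a_1 = -2420/441, a_2 = -12539956/1027971, a_3 = -42575060/1750329.
Write the denominator as Q(r) = 1 + q1*r. Requiring Q*f - P = O(r^4) with deg P <= 2 kills the coefficients of r^3..r^3 in Q*f:
  r^3: a_3 + q1*a_2 = 0, i.e. -42575060/1750329 + (-12539956/1027971)*q1 = 0.
Solving this linear system: q1 = -3254705/1632267.
The numerator is Q*f truncated at degree 2: P0 = a_0 = -484/259; P1 = a_1 + q1*a_0 = -319440/181363; P2 = a_2 + q1*a_1 = -8433216/6710431.

The Pade approximant has numerator coefficients [-484/259, -319440/181363, -8433216/6710431]; denominator coefficients [1, -3254705/1632267].


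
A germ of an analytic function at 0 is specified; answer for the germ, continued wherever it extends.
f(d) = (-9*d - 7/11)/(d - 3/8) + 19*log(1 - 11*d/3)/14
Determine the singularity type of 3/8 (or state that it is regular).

The denominator factor d - 3/8 vanishes at 3/8 and appears to the power 1; the numerator there equals -353/88, nonzero, and no other factor vanishes.
The branch terms are analytic at this point.
Hence a pole whose order is the multiplicity, 1.

The point is a pole of order 1.


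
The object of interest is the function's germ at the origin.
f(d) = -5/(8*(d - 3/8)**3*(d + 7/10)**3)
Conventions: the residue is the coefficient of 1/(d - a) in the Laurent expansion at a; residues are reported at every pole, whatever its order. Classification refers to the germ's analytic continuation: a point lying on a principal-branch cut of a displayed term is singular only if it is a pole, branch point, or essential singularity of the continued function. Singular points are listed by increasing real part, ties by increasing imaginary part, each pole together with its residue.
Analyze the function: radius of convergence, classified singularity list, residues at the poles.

Denominator factor (d - 3/8)^3: pole of order 3 at 3/8, modulus 3/8.
Denominator factor (d + 7/10)^3: pole of order 3 at -7/10, modulus 7/10.
The radius of convergence is the smallest modulus among the singular points: 3/8.
At the order-3 pole -7/10 set g(d) = (d - (-7/10))^3*f(d) = -5/(8*(d - 3/8)**3).
Order-3 pole: residue = g''(a)/2; g''(-7/10) = 768000000/147008443, so the residue is 384000000/147008443.
At the order-3 pole 3/8 set g(d) = (d - (3/8))^3*f(d) = -5/(8*(d + 7/10)**3).
Order-3 pole: residue = g''(a)/2; g''(3/8) = -768000000/147008443, so the residue is -384000000/147008443.
List the singular points by increasing real part (a conjugate pair: the negative imaginary part first).

Radius of convergence at 0: 3/8.
At -7/10: a pole of order 3; residue 384000000/147008443.
At 3/8: a pole of order 3; residue -384000000/147008443.


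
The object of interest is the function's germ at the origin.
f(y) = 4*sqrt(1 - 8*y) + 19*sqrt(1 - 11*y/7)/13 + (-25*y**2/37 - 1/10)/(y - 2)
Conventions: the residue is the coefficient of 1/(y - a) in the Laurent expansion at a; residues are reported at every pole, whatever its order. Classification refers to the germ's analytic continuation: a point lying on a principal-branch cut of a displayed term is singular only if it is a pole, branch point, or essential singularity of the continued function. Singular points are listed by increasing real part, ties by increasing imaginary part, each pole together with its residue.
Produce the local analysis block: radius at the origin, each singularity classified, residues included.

Radius of convergence at 0: 1/8.
At 1/8: an algebraic (square-root) branch point.
At 7/11: an algebraic (square-root) branch point.
At 2: a pole of order 1; residue -1037/370.

Denominator factor (y - 2): pole of order 1 at 2, modulus 2.
Branch term (4)*sqrt(1 - y/(1/8)): its argument vanishes at y = 1/8, a square-root branch point, modulus 1/8.
Branch term (19/13)*sqrt(1 - y/(7/11)): its argument vanishes at y = 7/11, a square-root branch point, modulus 7/11.
The radius of convergence is the smallest modulus among the singular points: 1/8.
The branch terms are analytic at 2 and contribute nothing to the residue; only the rational part matters.
At the order-1 pole 2 set g(y) = (y - (2))*(rational part) = -25*y**2/37 - 1/10.
Simple pole: residue = g(a) at a = 2, which is -1037/370.
List the singular points by increasing real part (a conjugate pair: the negative imaginary part first).


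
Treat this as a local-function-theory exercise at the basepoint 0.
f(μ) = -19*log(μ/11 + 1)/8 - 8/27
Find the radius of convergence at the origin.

Branch term (-19/8)*log(1 - μ/(-11)): its argument vanishes at μ = -11, a logarithmic branch point, modulus 11.
The radius of convergence is the smallest modulus among the singular points: 11.

The radius of convergence is 11.


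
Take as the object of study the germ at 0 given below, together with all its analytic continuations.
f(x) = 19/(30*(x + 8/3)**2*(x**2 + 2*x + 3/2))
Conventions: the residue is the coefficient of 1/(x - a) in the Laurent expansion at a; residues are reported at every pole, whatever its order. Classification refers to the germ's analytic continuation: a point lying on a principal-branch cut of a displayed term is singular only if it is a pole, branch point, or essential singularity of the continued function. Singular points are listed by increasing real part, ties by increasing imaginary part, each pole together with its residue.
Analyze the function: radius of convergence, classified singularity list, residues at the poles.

Radius of convergence at 0: (1/2)*sqrt(6).
At -8/3: a pole of order 2; residue 684/3481.
At (-1) - ((1/2)*sqrt(2))*i: a pole of order 1; residue (-342/3481) + ((2337/34810)*sqrt(2))*i.
At (-1) + ((1/2)*sqrt(2))*i: a pole of order 1; residue (-342/3481) - ((2337/34810)*sqrt(2))*i.

Denominator factor (x**2 + 2*x + 3/2): discriminant -2, complex-conjugate roots (-1) + ((1/2)*sqrt(2))*i and (-1) - ((1/2)*sqrt(2))*i; poles of order 1, moduli (1/2)*sqrt(6) and (1/2)*sqrt(6).
Denominator factor (x + 8/3)^2: pole of order 2 at -8/3, modulus 8/3.
The radius of convergence is the smallest modulus among the singular points: (1/2)*sqrt(6).
At the order-2 pole -8/3 set g(x) = (x - (-8/3))^2*f(x) = 19/(30*(x**2 + 2*x + 3/2)).
Order-2 pole: residue = g'(a); g'(-8/3) = 684/3481, so the residue is 684/3481.
The factor x**2 + 2*x + 3/2 splits as (x - a)(x - a') with a = (-1) - ((1/2)*sqrt(2))*i, a' = (-1) + ((1/2)*sqrt(2))*i. At the order-1 pole a set g(x) = (x - a)*f(x) = [19/(30*(x + 8/3)**2)] / (x - a').
Simple pole: residue = g(a) at a = (-1) - ((1/2)*sqrt(2))*i, which is (-342/3481) + ((2337/34810)*sqrt(2))*i.
The factor x**2 + 2*x + 3/2 splits as (x - a)(x - a') with a = (-1) + ((1/2)*sqrt(2))*i, a' = (-1) - ((1/2)*sqrt(2))*i. At the order-1 pole a set g(x) = (x - a)*f(x) = [19/(30*(x + 8/3)**2)] / (x - a').
Simple pole: residue = g(a) at a = (-1) + ((1/2)*sqrt(2))*i, which is (-342/3481) - ((2337/34810)*sqrt(2))*i.
List the singular points by increasing real part (a conjugate pair: the negative imaginary part first).


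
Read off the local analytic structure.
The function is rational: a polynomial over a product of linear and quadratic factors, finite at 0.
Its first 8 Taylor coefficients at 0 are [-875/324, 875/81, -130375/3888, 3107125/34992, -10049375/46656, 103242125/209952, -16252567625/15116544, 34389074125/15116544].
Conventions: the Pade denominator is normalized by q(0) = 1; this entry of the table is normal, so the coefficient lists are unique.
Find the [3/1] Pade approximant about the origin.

Taylor coefficients needed (read off): a_0 = -875/324, a_1 = 875/81, a_2 = -130375/3888, a_3 = 3107125/34992, a_4 = -10049375/46656.
Write the denominator as Q(u) = 1 + q1*u. Requiring Q*f - P = O(u^5) with deg P <= 3 kills the coefficients of u^4..u^4 in Q*f:
  u^4: a_4 + q1*a_3 = 0, i.e. -10049375/46656 + (3107125/34992)*q1 = 0.
Solving this linear system: q1 = 34455/14204.
The numerator is Q*f truncated at degree 3: P0 = a_0 = -875/324; P1 = a_1 + q1*a_0 = 19565875/4602096; P2 = a_2 + q1*a_1 = -101184125/13806288; P3 = a_3 + q1*a_2 = 3704967875/497026368.

The Pade approximant has numerator coefficients [-875/324, 19565875/4602096, -101184125/13806288, 3704967875/497026368]; denominator coefficients [1, 34455/14204].
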